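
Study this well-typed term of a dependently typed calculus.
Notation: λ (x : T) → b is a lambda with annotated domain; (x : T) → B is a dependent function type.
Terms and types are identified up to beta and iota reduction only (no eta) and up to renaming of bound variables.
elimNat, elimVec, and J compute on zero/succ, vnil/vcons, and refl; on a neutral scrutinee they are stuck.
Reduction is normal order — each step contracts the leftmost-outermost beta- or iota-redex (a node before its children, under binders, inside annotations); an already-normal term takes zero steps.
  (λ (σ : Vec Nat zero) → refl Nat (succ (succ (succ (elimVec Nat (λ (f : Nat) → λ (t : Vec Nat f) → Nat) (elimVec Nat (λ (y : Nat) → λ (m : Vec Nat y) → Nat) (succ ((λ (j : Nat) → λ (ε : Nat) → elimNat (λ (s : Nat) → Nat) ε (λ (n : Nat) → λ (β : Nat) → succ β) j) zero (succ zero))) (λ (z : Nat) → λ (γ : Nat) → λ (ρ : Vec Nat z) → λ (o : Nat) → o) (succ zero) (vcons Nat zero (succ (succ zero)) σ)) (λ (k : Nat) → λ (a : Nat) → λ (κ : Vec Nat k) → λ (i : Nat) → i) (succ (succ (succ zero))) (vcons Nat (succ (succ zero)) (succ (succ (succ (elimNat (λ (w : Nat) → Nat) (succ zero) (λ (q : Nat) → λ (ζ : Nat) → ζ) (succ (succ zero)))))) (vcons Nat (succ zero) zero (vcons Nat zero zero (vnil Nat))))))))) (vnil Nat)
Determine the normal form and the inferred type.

resulting normal form:
  refl Nat (succ (succ (succ (succ (succ zero)))))
inferred type:
  Eq Nat (succ (succ (succ (succ (succ zero))))) (succ (succ (succ (succ (succ zero)))))


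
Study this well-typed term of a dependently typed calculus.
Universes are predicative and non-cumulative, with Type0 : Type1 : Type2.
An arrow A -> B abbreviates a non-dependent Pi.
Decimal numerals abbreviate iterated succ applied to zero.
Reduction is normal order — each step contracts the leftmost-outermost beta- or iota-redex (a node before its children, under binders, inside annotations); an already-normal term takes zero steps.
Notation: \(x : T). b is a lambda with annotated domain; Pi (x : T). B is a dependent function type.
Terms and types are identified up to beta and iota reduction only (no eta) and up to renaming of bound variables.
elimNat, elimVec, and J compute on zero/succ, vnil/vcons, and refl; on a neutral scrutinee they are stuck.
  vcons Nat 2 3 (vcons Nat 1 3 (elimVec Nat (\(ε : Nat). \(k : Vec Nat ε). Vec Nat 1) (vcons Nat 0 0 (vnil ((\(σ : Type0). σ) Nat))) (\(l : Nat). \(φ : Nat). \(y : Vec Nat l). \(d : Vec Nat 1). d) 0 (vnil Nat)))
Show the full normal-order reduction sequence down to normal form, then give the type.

reduction (normal order):
  vcons Nat 2 3 (vcons Nat 1 3 (elimVec Nat (\(ε : Nat). \(k : Vec Nat ε). Vec Nat 1) (vcons Nat 0 0 (vnil ((\(σ : Type0). σ) Nat))) (\(l : Nat). \(φ : Nat). \(y : Vec Nat l). \(d : Vec Nat 1). d) 0 (vnil Nat)))
  ~> vcons Nat 2 3 (vcons Nat 1 3 (vcons Nat 0 0 (vnil ((\(ε : Type0). ε) Nat))))
  ~> vcons Nat 2 3 (vcons Nat 1 3 (vcons Nat 0 0 (vnil Nat)))
the term's type:
  Vec Nat 3


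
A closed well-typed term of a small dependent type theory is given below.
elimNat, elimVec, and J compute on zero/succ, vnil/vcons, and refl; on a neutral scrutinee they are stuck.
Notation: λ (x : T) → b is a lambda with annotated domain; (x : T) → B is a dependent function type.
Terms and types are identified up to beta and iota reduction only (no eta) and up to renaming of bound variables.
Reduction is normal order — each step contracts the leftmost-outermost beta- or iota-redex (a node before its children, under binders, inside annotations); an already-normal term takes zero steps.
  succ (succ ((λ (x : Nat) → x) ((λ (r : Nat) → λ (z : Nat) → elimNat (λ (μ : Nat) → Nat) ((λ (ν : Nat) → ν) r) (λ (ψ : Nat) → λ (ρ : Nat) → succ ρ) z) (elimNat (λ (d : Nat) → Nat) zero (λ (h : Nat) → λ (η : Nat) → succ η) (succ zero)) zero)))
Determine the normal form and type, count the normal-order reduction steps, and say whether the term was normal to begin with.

reduced normal form:
  succ (succ (succ zero))
the term's type:
  Nat
normal-order step count: 9
already normal: no
first redex: a beta-redex


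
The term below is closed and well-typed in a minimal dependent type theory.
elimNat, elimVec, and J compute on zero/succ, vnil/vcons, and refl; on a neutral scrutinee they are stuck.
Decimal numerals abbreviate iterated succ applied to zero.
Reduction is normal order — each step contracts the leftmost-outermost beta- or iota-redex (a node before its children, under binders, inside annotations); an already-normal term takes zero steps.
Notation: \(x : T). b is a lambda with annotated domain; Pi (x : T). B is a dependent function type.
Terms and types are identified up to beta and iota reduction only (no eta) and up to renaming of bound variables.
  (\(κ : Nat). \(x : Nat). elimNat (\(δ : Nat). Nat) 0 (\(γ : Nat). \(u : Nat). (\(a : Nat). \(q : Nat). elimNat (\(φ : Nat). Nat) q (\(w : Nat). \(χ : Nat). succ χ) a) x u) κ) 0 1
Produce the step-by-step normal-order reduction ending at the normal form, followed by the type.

reduction (normal order):
  (\(κ : Nat). \(x : Nat). elimNat (\(δ : Nat). Nat) 0 (\(γ : Nat). \(u : Nat). (\(a : Nat). \(q : Nat). elimNat (\(φ : Nat). Nat) q (\(w : Nat). \(χ : Nat). succ χ) a) x u) κ) 0 1
  ~> (\(κ : Nat). elimNat (\(x : Nat). Nat) 0 (\(δ : Nat). \(γ : Nat). (\(u : Nat). \(a : Nat). elimNat (\(q : Nat). Nat) a (\(φ : Nat). \(w : Nat). succ w) u) κ γ) 0) 1
  ~> elimNat (\(κ : Nat). Nat) 0 (\(x : Nat). \(δ : Nat). (\(γ : Nat). \(u : Nat). elimNat (\(a : Nat). Nat) u (\(q : Nat). \(φ : Nat). succ φ) γ) 1 δ) 0
  ~> 0
type:
  Nat


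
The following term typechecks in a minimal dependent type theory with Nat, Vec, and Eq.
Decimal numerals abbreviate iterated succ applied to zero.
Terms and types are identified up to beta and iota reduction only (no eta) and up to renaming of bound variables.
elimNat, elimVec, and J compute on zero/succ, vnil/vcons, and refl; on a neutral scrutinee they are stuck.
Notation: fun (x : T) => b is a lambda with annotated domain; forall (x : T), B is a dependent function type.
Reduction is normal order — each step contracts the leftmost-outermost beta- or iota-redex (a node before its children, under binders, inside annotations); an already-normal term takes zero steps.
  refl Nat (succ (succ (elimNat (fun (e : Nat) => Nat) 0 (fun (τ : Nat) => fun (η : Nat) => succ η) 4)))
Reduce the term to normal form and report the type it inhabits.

normal form:
  refl Nat 6
the term's type:
  Eq Nat 6 6


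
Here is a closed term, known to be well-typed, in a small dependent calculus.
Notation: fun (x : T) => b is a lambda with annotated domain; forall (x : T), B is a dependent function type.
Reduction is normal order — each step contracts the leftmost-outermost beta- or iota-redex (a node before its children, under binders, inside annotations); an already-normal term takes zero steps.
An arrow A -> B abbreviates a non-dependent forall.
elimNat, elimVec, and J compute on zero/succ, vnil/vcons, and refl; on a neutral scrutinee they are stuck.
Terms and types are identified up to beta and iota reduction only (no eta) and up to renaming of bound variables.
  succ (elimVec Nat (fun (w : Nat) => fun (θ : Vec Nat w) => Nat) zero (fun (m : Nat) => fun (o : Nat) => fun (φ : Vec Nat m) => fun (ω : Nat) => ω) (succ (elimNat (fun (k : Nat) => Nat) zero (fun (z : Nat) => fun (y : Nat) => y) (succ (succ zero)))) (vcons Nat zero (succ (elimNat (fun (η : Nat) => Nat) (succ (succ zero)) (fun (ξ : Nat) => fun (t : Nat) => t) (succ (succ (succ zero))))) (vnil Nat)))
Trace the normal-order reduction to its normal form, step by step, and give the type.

reduction (normal order):
  succ (elimVec Nat (fun (w : Nat) => fun (θ : Vec Nat w) => Nat) zero (fun (m : Nat) => fun (o : Nat) => fun (φ : Vec Nat m) => fun (ω : Nat) => ω) (succ (elimNat (fun (k : Nat) => Nat) zero (fun (z : Nat) => fun (y : Nat) => y) (succ (succ zero)))) (vcons Nat zero (succ (elimNat (fun (η : Nat) => Nat) (succ (succ zero)) (fun (ξ : Nat) => fun (t : Nat) => t) (succ (succ (succ zero))))) (vnil Nat)))
  ~> succ ((fun (w : Nat) => fun (θ : Nat) => fun (m : Vec Nat w) => fun (o : Nat) => o) zero (succ (elimNat (fun (φ : Nat) => Nat) (succ (succ zero)) (fun (ω : Nat) => fun (k : Nat) => k) (succ (succ (succ zero))))) (vnil Nat) (elimVec Nat (fun (z : Nat) => fun (y : Vec Nat z) => Nat) zero (fun (η : Nat) => fun (ξ : Nat) => fun (t : Vec Nat η) => fun (g : Nat) => g) zero (vnil Nat)))
  ~> succ ((fun (w : Nat) => fun (θ : Vec Nat zero) => fun (m : Nat) => m) (succ (elimNat (fun (o : Nat) => Nat) (succ (succ zero)) (fun (φ : Nat) => fun (ω : Nat) => ω) (succ (succ (succ zero))))) (vnil Nat) (elimVec Nat (fun (k : Nat) => fun (z : Vec Nat k) => Nat) zero (fun (y : Nat) => fun (η : Nat) => fun (ξ : Vec Nat y) => fun (t : Nat) => t) zero (vnil Nat)))
  ~> succ ((fun (w : Vec Nat zero) => fun (θ : Nat) => θ) (vnil Nat) (elimVec Nat (fun (m : Nat) => fun (o : Vec Nat m) => Nat) zero (fun (φ : Nat) => fun (ω : Nat) => fun (k : Vec Nat φ) => fun (z : Nat) => z) zero (vnil Nat)))
  ~> succ ((fun (w : Nat) => w) (elimVec Nat (fun (θ : Nat) => fun (m : Vec Nat θ) => Nat) zero (fun (o : Nat) => fun (φ : Nat) => fun (ω : Vec Nat o) => fun (k : Nat) => k) zero (vnil Nat)))
  ~> succ (elimVec Nat (fun (w : Nat) => fun (θ : Vec Nat w) => Nat) zero (fun (m : Nat) => fun (o : Nat) => fun (φ : Vec Nat m) => fun (ω : Nat) => ω) zero (vnil Nat))
  ~> succ zero
inferred type:
  Nat


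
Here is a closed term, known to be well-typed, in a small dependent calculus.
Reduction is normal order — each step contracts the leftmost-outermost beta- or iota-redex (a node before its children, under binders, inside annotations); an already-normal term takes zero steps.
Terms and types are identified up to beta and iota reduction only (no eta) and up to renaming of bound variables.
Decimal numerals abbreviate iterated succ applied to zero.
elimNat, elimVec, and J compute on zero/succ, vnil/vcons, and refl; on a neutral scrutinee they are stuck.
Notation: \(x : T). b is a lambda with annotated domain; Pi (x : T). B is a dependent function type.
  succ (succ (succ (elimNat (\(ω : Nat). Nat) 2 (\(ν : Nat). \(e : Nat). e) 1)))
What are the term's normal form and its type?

normal form:
  5
type:
  Nat
observation: normalization takes exactly 4 steps under the normal-order strategy.


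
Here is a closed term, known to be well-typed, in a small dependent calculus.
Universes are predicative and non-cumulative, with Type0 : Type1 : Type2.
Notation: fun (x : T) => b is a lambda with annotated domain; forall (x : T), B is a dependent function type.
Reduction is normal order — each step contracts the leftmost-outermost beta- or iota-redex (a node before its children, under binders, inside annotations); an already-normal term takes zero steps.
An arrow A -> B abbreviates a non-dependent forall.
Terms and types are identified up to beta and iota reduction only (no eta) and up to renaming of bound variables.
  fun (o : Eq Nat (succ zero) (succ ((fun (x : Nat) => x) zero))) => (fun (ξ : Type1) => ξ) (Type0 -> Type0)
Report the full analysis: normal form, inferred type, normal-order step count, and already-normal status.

reduced normal form:
  fun (o : Eq Nat (succ zero) (succ zero)) => Type0 -> Type0
type:
  Eq Nat (succ zero) (succ zero) -> Type1
normal-order step count: 2
already normal: no
first redex: a beta-redex


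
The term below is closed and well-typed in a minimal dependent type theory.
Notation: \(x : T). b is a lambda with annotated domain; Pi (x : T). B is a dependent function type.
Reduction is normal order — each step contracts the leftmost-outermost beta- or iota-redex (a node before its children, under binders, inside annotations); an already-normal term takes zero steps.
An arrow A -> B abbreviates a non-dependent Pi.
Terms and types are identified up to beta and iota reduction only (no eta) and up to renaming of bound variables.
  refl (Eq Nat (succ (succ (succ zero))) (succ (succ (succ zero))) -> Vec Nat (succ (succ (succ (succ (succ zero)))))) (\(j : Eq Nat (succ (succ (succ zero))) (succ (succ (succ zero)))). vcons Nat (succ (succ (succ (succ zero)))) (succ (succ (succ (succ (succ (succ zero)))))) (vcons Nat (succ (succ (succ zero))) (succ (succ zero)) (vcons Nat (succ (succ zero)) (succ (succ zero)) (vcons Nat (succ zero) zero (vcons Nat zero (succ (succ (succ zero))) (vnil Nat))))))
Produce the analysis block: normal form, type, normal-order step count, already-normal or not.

resulting normal form:
  refl (Eq Nat (succ (succ (succ zero))) (succ (succ (succ zero))) -> Vec Nat (succ (succ (succ (succ (succ zero)))))) (\(j : Eq Nat (succ (succ (succ zero))) (succ (succ (succ zero)))). vcons Nat (succ (succ (succ (succ zero)))) (succ (succ (succ (succ (succ (succ zero)))))) (vcons Nat (succ (succ (succ zero))) (succ (succ zero)) (vcons Nat (succ (succ zero)) (succ (succ zero)) (vcons Nat (succ zero) zero (vcons Nat zero (succ (succ (succ zero))) (vnil Nat))))))
inferred type:
  Eq (Eq Nat (succ (succ (succ zero))) (succ (succ (succ zero))) -> Vec Nat (succ (succ (succ (succ (succ zero)))))) (\(j : Eq Nat (succ (succ (succ zero))) (succ (succ (succ zero)))). vcons Nat (succ (succ (succ (succ zero)))) (succ (succ (succ (succ (succ (succ zero)))))) (vcons Nat (succ (succ (succ zero))) (succ (succ zero)) (vcons Nat (succ (succ zero)) (succ (succ zero)) (vcons Nat (succ zero) zero (vcons Nat zero (succ (succ (succ zero))) (vnil Nat)))))) (\(ξ : Eq Nat (succ (succ (succ zero))) (succ (succ (succ zero)))). vcons Nat (succ (succ (succ (succ zero)))) (succ (succ (succ (succ (succ (succ zero)))))) (vcons Nat (succ (succ (succ zero))) (succ (succ zero)) (vcons Nat (succ (succ zero)) (succ (succ zero)) (vcons Nat (succ zero) zero (vcons Nat zero (succ (succ (succ zero))) (vnil Nat))))))
reduction steps (normal order): 0
started in normal form: yes


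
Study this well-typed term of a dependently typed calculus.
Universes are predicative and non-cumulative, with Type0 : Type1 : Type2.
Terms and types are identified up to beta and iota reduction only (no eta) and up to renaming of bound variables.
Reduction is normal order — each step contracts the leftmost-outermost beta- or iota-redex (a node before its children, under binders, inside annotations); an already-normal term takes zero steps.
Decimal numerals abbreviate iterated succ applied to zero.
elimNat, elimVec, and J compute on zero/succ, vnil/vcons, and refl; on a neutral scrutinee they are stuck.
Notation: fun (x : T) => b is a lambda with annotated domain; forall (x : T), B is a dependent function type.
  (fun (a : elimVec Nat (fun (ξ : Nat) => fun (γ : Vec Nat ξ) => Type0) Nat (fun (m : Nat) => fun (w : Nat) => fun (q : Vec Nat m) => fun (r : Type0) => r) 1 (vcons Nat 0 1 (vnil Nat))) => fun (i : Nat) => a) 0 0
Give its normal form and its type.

resulting normal form:
  0
type:
  Nat
observation: 2 normal-order steps normalize the term, beginning with a beta-redex.


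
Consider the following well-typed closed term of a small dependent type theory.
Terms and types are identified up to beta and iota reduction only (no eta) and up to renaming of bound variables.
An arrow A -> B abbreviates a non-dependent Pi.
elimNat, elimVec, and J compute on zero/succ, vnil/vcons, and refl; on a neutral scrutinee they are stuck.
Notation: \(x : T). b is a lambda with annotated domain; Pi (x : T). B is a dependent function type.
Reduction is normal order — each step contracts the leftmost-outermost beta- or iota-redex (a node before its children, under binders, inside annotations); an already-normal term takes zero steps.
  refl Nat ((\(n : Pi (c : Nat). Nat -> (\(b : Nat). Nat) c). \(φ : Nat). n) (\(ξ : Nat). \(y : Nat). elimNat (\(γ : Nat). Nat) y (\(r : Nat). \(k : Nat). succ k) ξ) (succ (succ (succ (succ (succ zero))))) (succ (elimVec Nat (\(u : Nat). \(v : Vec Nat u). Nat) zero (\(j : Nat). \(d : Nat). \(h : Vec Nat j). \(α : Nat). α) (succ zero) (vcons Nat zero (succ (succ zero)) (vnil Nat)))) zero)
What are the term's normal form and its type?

resulting normal form:
  refl Nat (succ zero)
inferred type:
  Eq Nat (succ zero) (succ zero)


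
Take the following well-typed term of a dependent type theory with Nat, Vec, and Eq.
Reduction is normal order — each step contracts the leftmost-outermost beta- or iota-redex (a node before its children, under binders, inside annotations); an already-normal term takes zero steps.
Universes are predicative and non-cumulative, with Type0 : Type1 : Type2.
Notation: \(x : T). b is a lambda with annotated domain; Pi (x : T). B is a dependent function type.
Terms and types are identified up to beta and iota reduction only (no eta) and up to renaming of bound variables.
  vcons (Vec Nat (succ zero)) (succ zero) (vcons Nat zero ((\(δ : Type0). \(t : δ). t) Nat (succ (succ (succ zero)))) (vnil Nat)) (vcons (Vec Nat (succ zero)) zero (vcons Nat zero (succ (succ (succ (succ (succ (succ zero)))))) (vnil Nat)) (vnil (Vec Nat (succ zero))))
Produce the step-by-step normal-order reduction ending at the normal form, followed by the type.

reduction (normal order):
  vcons (Vec Nat (succ zero)) (succ zero) (vcons Nat zero ((\(δ : Type0). \(t : δ). t) Nat (succ (succ (succ zero)))) (vnil Nat)) (vcons (Vec Nat (succ zero)) zero (vcons Nat zero (succ (succ (succ (succ (succ (succ zero)))))) (vnil Nat)) (vnil (Vec Nat (succ zero))))
  ~> vcons (Vec Nat (succ zero)) (succ zero) (vcons Nat zero ((\(δ : Nat). δ) (succ (succ (succ zero)))) (vnil Nat)) (vcons (Vec Nat (succ zero)) zero (vcons Nat zero (succ (succ (succ (succ (succ (succ zero)))))) (vnil Nat)) (vnil (Vec Nat (succ zero))))
  ~> vcons (Vec Nat (succ zero)) (succ zero) (vcons Nat zero (succ (succ (succ zero))) (vnil Nat)) (vcons (Vec Nat (succ zero)) zero (vcons Nat zero (succ (succ (succ (succ (succ (succ zero)))))) (vnil Nat)) (vnil (Vec Nat (succ zero))))
type:
  Vec (Vec Nat (succ zero)) (succ (succ zero))


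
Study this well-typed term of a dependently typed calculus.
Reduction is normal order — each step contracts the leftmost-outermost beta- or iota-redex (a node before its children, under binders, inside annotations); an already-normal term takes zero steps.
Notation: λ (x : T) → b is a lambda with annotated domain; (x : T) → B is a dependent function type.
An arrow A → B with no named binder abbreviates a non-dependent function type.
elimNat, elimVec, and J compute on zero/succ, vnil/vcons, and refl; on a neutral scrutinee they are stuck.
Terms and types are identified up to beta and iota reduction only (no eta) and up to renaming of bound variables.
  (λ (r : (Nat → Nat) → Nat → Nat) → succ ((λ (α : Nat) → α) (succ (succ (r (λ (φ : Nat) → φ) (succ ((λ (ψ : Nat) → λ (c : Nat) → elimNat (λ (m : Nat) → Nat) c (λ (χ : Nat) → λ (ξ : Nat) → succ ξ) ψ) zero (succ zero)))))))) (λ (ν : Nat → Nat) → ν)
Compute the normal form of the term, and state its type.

normal form:
  succ (succ (succ (succ (succ zero))))
the term's type:
  Nat
observation: 7 normal-order steps separate the term from its normal form.


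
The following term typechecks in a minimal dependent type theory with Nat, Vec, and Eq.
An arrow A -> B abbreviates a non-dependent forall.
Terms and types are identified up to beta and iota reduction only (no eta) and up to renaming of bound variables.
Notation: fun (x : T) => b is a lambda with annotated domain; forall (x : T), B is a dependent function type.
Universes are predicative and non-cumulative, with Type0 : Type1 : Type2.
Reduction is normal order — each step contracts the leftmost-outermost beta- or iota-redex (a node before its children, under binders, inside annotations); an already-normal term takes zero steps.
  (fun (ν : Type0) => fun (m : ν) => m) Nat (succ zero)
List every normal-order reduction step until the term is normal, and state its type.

normal-order reduction sequence:
  (fun (ν : Type0) => fun (m : ν) => m) Nat (succ zero)
  ~> (fun (ν : Nat) => ν) (succ zero)
  ~> succ zero
type:
  Nat


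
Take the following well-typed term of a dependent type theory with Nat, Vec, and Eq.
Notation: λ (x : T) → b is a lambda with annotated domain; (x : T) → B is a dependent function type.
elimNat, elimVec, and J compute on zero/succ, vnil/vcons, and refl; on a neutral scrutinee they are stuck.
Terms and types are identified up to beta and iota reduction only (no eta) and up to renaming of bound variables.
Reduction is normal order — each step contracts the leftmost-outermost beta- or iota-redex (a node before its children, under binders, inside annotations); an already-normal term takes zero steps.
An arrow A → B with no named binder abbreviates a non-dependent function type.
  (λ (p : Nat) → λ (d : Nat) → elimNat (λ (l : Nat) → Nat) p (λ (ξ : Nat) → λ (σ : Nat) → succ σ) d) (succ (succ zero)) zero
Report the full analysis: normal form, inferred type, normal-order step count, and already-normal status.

resulting normal form:
  succ (succ zero)
the term's type:
  Nat
steps to reach normal form (normal order): 3
already normal: no
first contracted redex: a beta-redex


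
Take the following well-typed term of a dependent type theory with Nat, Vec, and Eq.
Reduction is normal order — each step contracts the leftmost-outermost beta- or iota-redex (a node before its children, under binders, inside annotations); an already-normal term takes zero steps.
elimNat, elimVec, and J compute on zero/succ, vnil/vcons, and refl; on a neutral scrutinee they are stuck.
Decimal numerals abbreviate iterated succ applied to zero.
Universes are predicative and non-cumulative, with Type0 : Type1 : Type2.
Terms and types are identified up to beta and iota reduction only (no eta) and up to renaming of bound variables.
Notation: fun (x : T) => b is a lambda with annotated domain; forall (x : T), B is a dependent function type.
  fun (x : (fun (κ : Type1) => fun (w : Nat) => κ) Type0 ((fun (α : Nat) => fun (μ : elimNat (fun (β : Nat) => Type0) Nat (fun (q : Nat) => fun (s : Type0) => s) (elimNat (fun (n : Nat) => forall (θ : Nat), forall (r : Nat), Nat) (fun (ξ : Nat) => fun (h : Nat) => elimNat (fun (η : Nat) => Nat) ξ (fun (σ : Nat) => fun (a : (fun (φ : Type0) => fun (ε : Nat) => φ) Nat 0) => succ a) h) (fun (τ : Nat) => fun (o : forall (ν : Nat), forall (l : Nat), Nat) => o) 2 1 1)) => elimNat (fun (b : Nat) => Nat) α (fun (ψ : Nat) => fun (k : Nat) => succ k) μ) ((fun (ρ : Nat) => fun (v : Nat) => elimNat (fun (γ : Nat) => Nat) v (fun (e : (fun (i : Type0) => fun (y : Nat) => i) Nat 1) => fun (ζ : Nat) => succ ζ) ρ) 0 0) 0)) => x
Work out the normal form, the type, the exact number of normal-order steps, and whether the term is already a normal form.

reduced normal form:
  fun (x : Type0) => x
inferred type:
  forall (x : Type0), Type0
reduction steps (normal order): 2
started in normal form: no
first redex: a beta-redex


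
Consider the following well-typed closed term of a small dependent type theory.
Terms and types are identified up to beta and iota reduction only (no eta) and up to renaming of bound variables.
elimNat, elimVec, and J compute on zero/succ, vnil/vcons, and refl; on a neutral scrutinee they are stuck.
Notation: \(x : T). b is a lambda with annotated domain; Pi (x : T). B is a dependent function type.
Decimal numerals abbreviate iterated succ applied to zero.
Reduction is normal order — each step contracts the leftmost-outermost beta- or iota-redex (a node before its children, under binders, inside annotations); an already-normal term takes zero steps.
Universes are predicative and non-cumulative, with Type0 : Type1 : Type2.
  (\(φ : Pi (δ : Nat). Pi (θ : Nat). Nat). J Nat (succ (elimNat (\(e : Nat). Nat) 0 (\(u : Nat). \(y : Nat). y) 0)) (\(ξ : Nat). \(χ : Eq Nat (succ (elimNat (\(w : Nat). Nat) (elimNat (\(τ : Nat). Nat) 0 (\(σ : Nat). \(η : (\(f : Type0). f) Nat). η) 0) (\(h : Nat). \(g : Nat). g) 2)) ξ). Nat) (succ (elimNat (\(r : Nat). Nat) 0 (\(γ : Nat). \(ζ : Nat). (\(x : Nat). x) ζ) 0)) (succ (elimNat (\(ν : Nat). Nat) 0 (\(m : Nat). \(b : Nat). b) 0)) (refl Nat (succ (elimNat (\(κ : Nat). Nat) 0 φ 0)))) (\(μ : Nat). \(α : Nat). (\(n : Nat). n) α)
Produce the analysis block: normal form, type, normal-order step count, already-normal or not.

normal form:
  1
the term's type:
  Nat
normal-order step count: 3
started in normal form: no
first contracted redex: a beta-redex


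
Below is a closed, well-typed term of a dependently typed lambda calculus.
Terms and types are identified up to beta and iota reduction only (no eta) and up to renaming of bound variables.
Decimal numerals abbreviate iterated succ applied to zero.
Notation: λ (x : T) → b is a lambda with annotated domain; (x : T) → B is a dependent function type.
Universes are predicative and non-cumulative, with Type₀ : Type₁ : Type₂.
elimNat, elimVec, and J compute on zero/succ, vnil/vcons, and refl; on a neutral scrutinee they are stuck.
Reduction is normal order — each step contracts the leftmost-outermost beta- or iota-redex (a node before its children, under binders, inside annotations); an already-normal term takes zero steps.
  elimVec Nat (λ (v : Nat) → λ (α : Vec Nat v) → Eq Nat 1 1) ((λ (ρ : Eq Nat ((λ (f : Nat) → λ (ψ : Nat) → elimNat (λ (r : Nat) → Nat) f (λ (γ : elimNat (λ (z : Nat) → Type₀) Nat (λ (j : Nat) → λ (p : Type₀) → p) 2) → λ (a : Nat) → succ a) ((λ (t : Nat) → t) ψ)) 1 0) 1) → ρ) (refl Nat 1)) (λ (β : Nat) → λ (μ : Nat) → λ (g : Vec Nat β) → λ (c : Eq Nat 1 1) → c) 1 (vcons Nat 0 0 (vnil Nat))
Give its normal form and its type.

normal form:
  refl Nat 1
the term's type:
  Eq Nat 1 1
observation: the first redex contracted is an elimVec iota-redex; the normal form is reached in 7 normal-order steps.


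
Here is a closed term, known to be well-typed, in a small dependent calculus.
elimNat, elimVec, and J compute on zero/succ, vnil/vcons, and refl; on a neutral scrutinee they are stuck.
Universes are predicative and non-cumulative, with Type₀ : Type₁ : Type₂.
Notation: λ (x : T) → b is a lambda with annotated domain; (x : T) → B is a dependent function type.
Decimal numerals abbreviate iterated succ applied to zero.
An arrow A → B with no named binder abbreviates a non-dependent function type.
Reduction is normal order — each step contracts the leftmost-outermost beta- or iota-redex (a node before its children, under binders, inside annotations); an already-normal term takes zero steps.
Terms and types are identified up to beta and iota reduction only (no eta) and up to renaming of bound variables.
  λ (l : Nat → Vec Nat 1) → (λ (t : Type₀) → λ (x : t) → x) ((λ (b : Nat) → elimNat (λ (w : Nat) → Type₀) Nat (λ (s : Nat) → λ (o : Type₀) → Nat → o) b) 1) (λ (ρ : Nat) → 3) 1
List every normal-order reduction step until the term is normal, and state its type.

normal-order reduction sequence:
  λ (l : Nat → Vec Nat 1) → (λ (t : Type₀) → λ (x : t) → x) ((λ (b : Nat) → elimNat (λ (w : Nat) → Type₀) Nat (λ (s : Nat) → λ (o : Type₀) → Nat → o) b) 1) (λ (ρ : Nat) → 3) 1
  ~> λ (l : Nat → Vec Nat 1) → (λ (t : (λ (x : Nat) → elimNat (λ (b : Nat) → Type₀) Nat (λ (w : Nat) → λ (s : Type₀) → Nat → s) x) 1) → t) (λ (o : Nat) → 3) 1
  ~> λ (l : Nat → Vec Nat 1) → (λ (t : Nat) → 3) 1
  ~> λ (l : Nat → Vec Nat 1) → 3
inferred type:
  (Nat → Vec Nat 1) → Nat


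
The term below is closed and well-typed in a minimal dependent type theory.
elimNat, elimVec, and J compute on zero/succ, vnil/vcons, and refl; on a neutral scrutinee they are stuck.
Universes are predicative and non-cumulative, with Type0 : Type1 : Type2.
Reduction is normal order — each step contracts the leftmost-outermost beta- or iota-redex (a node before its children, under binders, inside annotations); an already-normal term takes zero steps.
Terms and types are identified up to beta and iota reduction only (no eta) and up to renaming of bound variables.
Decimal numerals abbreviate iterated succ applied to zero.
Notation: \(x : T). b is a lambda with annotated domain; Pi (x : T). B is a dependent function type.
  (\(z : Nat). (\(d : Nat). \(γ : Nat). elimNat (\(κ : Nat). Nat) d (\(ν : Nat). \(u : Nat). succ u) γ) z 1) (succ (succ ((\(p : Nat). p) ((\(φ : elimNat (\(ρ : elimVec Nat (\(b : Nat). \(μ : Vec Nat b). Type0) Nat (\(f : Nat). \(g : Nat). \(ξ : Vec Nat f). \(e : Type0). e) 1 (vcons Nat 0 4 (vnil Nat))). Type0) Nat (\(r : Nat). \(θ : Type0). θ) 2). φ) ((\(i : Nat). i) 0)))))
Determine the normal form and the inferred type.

normal form:
  3
the term's type:
  Nat


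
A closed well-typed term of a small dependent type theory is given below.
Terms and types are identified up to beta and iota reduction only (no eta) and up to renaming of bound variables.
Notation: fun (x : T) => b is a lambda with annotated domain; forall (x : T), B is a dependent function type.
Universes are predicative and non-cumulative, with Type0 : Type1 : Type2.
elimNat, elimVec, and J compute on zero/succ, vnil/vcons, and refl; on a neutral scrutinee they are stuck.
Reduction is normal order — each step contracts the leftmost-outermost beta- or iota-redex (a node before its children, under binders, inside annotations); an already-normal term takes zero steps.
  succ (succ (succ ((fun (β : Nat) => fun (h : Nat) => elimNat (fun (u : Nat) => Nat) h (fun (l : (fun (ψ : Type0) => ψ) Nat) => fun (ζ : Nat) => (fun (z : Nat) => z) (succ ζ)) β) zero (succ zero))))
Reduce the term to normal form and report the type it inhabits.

reduced normal form:
  succ (succ (succ (succ zero)))
inferred type:
  Nat
observation: the term reaches its normal form after 3 normal-order steps.


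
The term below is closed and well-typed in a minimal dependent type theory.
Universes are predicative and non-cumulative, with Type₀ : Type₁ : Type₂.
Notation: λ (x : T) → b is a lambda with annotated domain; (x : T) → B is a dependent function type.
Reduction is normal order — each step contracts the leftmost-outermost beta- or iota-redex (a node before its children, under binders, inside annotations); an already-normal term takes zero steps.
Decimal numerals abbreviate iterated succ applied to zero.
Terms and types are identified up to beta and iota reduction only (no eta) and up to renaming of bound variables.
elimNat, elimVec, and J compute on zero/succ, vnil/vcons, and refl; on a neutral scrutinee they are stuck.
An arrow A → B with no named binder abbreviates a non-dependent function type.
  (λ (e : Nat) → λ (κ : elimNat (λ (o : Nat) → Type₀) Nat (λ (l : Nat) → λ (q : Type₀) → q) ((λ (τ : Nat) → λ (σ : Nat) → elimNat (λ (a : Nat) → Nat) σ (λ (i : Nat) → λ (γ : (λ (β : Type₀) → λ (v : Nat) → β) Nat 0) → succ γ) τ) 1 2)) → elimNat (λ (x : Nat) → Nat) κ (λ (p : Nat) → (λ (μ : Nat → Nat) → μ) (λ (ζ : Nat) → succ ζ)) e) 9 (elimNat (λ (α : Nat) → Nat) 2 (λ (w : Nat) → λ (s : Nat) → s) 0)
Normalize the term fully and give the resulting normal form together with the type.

normal form:
  11
inferred type:
  Nat


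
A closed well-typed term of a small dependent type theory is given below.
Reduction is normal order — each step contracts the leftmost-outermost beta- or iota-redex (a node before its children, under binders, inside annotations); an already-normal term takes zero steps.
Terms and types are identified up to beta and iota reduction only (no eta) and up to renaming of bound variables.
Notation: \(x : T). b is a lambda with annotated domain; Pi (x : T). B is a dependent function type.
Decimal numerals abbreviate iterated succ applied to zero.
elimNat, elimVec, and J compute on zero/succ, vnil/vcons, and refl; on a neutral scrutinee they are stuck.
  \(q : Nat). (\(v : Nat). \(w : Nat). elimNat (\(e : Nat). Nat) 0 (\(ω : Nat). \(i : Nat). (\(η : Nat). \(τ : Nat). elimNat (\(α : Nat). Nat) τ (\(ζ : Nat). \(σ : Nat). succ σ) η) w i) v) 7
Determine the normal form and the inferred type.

reduced normal form:
  \(q : Nat). \(v : Nat). elimNat (\(w : Nat). Nat) (elimNat (\(e : Nat). Nat) (elimNat (\(ω : Nat). Nat) (elimNat (\(i : Nat). Nat) (elimNat (\(η : Nat). Nat) (elimNat (\(τ : Nat). Nat) (elimNat (\(α : Nat). Nat) 0 (\(ζ : Nat). \(σ : Nat). succ σ) v) (\(j : Nat). \(χ : Nat). succ χ) v) (\(φ : Nat). \(ψ : Nat). succ ψ) v) (\(ν : Nat). \(ξ : Nat). succ ξ) v) (\(l : Nat). \(μ : Nat). succ μ) v) (\(x : Nat). \(β : Nat). succ β) v) (\(y : Nat). \(u : Nat). succ u) v
inferred type:
  Pi (q : Nat). Pi (v : Nat). Nat


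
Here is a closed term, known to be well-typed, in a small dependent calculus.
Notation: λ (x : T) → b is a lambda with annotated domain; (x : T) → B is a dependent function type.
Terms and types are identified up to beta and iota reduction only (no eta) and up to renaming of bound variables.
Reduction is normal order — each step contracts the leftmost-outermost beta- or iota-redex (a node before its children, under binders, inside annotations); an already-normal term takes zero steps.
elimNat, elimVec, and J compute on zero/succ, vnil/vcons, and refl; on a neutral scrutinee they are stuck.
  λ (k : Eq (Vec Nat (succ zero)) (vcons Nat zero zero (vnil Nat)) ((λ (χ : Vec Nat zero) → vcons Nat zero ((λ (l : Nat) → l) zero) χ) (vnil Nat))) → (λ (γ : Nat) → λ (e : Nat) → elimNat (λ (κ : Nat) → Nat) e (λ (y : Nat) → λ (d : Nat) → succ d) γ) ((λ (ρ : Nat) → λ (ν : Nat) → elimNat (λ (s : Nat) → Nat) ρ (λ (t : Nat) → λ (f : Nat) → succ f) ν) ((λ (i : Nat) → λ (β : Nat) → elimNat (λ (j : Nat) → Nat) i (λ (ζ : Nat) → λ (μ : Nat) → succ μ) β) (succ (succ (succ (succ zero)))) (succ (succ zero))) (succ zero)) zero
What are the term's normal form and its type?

resulting normal form:
  λ (k : Eq (Vec Nat (succ zero)) (vcons Nat zero zero (vnil Nat)) (vcons Nat zero zero (vnil Nat))) → succ (succ (succ (succ (succ (succ (succ zero))))))
the term's type:
  (k : Eq (Vec Nat (succ zero)) (vcons Nat zero zero (vnil Nat)) (vcons Nat zero zero (vnil Nat))) → Nat


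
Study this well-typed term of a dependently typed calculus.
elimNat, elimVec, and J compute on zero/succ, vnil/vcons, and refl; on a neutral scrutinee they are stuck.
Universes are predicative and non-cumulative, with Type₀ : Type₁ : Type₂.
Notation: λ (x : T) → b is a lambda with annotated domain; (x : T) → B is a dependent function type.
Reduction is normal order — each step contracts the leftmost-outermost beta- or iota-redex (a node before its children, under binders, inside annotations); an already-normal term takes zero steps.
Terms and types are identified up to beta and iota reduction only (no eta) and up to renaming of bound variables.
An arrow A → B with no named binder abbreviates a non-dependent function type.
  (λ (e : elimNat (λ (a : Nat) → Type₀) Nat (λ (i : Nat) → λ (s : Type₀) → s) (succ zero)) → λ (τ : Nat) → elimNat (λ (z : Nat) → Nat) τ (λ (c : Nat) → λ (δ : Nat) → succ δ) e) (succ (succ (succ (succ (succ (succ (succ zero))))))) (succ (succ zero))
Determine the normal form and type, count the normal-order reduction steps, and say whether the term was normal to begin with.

reduced normal form:
  succ (succ (succ (succ (succ (succ (succ (succ (succ zero))))))))
inferred type:
  Nat
reduction steps (normal order): 24
term was already normal: no
first contracted redex: a beta-redex


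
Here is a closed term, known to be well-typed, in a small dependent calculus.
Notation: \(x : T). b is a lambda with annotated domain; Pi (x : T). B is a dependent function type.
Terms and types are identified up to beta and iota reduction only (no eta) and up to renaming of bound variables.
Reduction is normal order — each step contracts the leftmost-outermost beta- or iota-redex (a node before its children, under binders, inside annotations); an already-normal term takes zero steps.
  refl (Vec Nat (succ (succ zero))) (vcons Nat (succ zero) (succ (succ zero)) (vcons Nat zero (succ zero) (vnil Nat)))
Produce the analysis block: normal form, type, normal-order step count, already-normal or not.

normal form:
  refl (Vec Nat (succ (succ zero))) (vcons Nat (succ zero) (succ (succ zero)) (vcons Nat zero (succ zero) (vnil Nat)))
type:
  Eq (Vec Nat (succ (succ zero))) (vcons Nat (succ zero) (succ (succ zero)) (vcons Nat zero (succ zero) (vnil Nat))) (vcons Nat (succ zero) (succ (succ zero)) (vcons Nat zero (succ zero) (vnil Nat)))
reduction steps (normal order): 0
started in normal form: yes


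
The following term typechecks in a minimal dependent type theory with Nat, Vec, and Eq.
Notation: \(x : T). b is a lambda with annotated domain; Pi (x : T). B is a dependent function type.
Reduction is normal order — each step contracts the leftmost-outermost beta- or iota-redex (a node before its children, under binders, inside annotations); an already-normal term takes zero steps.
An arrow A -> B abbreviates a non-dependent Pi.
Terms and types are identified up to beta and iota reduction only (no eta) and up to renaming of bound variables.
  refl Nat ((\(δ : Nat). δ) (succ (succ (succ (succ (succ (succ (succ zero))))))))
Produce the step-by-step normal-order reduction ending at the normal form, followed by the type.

normal-order reduction:
  refl Nat ((\(δ : Nat). δ) (succ (succ (succ (succ (succ (succ (succ zero))))))))
  ~> refl Nat (succ (succ (succ (succ (succ (succ (succ zero)))))))
inferred type:
  Eq Nat (succ (succ (succ (succ (succ (succ (succ zero))))))) (succ (succ (succ (succ (succ (succ (succ zero)))))))


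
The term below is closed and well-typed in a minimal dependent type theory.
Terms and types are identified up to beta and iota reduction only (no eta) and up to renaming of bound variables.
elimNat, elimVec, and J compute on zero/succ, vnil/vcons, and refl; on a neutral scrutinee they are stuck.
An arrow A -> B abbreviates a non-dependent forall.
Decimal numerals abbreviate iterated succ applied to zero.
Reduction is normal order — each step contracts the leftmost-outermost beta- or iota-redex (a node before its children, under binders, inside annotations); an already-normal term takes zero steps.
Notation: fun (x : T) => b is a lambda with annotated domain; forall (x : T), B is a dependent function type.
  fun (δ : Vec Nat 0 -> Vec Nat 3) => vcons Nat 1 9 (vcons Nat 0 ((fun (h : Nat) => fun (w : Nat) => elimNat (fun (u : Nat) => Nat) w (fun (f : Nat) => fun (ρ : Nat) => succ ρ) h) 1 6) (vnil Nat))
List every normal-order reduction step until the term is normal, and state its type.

normal-order reduction sequence:
  fun (δ : Vec Nat 0 -> Vec Nat 3) => vcons Nat 1 9 (vcons Nat 0 ((fun (h : Nat) => fun (w : Nat) => elimNat (fun (u : Nat) => Nat) w (fun (f : Nat) => fun (ρ : Nat) => succ ρ) h) 1 6) (vnil Nat))
  ~> fun (δ : Vec Nat 0 -> Vec Nat 3) => vcons Nat 1 9 (vcons Nat 0 ((fun (h : Nat) => elimNat (fun (w : Nat) => Nat) h (fun (u : Nat) => fun (f : Nat) => succ f) 1) 6) (vnil Nat))
  ~> fun (δ : Vec Nat 0 -> Vec Nat 3) => vcons Nat 1 9 (vcons Nat 0 (elimNat (fun (h : Nat) => Nat) 6 (fun (w : Nat) => fun (u : Nat) => succ u) 1) (vnil Nat))
  ~> fun (δ : Vec Nat 0 -> Vec Nat 3) => vcons Nat 1 9 (vcons Nat 0 ((fun (h : Nat) => fun (w : Nat) => succ w) 0 (elimNat (fun (u : Nat) => Nat) 6 (fun (f : Nat) => fun (ρ : Nat) => succ ρ) 0)) (vnil Nat))
  ~> fun (δ : Vec Nat 0 -> Vec Nat 3) => vcons Nat 1 9 (vcons Nat 0 ((fun (h : Nat) => succ h) (elimNat (fun (w : Nat) => Nat) 6 (fun (u : Nat) => fun (f : Nat) => succ f) 0)) (vnil Nat))
  ~> fun (δ : Vec Nat 0 -> Vec Nat 3) => vcons Nat 1 9 (vcons Nat 0 (succ (elimNat (fun (h : Nat) => Nat) 6 (fun (w : Nat) => fun (u : Nat) => succ u) 0)) (vnil Nat))
  ~> fun (δ : Vec Nat 0 -> Vec Nat 3) => vcons Nat 1 9 (vcons Nat 0 7 (vnil Nat))
type:
  (Vec Nat 0 -> Vec Nat 3) -> Vec Nat 2


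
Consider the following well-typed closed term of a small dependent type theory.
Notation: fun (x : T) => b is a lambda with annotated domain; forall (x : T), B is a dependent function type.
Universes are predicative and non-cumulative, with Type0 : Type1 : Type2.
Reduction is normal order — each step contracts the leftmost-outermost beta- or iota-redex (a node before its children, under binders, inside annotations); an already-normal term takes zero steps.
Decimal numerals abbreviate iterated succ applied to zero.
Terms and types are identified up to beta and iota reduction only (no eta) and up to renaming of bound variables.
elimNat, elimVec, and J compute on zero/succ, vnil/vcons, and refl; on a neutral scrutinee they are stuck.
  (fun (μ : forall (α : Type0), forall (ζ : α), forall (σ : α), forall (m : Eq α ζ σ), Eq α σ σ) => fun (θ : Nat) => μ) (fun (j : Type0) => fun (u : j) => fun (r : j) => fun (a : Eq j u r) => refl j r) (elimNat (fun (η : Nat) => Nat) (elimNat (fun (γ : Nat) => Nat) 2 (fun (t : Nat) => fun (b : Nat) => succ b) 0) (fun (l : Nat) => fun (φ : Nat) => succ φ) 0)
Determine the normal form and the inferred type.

reduced normal form:
  fun (μ : Type0) => fun (α : μ) => fun (ζ : μ) => fun (σ : Eq μ α ζ) => refl μ ζ
type:
  forall (μ : Type0), forall (α : μ), forall (ζ : μ), forall (σ : Eq μ α ζ), Eq μ ζ ζ
observation: contracting a beta-redex first, the term normalizes in 2 steps.
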